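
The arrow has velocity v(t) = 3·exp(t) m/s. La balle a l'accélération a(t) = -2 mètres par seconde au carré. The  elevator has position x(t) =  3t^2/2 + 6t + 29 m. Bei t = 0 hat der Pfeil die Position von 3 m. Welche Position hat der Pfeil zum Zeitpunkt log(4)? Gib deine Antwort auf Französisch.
Nous devons intégrer notre équation de la vitesse v(t) = 3·exp(t) 1 fois. La primitive de la vitesse est la position. En utilisant x(0) = 3, nous obtenons x(t) = 3·exp(t). En utilisant x(t) = 3·exp(t) et en substituant t = log(4), nous trouvons x = 12.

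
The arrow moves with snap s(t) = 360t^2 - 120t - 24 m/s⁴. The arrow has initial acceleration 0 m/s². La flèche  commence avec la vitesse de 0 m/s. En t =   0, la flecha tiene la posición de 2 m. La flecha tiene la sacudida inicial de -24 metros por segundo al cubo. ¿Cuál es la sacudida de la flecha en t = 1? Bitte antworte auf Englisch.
We need to integrate our snap equation s(t) = 360·t^2 - 120·t - 24 1 time. The antiderivative of snap is jerk. Using j(0) = -24, we get j(t) = 120·t^3 - 60·t^2 - 24·t - 24. Using j(t) = 120·t^3 - 60·t^2 - 24·t - 24 and substituting t = 1, we find j = 12.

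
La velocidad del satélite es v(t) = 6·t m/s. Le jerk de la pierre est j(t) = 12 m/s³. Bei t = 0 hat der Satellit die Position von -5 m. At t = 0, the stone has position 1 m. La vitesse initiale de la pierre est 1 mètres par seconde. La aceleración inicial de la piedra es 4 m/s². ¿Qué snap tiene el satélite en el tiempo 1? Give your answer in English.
We must differentiate our velocity equation v(t) = 6·t 3 times. Taking d/dt of v(t), we find a(t) = 6. Taking d/dt of a(t), we find j(t) = 0. The derivative of jerk gives snap: s(t) = 0. Using s(t) = 0 and substituting t = 1, we find s = 0.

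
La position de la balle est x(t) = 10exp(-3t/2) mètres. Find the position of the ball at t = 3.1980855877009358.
We have position x(t) = 10·exp(-3·t/2). Substituting t = 3.1980855877009358: x(3.1980855877009358) = 0.0825341370701582.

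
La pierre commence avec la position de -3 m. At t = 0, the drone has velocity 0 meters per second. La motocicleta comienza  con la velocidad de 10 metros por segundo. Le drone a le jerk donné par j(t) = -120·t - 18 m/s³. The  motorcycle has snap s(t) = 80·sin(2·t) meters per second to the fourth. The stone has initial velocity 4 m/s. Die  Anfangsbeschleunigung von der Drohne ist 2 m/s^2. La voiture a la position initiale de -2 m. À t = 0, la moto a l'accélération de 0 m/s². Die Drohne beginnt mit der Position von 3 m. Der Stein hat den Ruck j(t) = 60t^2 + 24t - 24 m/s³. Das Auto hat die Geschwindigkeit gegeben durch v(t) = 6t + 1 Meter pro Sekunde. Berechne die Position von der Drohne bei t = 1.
Wir müssen unsere Gleichung für den Ruck j(t) = -120·t - 18 3-mal integrieren. Mit ∫j(t)dt und Anwendung von a(0) = 2, finden wir a(t) = -60·t^2 - 18·t + 2. Die Stammfunktion von der Beschleunigung ist die Geschwindigkeit. Mit v(0) = 0 erhalten wir v(t) = t·(-20·t^2 - 9·t + 2). Durch Integration von der Geschwindigkeit und Verwendung der Anfangsbedingung x(0) = 3, erhalten wir x(t) = -5·t^4 - 3·t^3 + t^2 + 3. Wir haben die Position x(t) = -5·t^4 - 3·t^3 + t^2 + 3. Durch Einsetzen von t = 1: x(1) = -4.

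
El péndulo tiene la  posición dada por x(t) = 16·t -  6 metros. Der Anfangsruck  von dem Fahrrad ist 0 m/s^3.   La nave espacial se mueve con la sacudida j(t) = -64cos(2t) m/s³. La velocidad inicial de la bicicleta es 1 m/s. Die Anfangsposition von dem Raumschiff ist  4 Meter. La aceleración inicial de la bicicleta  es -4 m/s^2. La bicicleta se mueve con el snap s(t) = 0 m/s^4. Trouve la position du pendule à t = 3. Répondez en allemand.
Wir haben die Position x(t) = 16·t - 6. Durch Einsetzen von t = 3: x(3) = 42.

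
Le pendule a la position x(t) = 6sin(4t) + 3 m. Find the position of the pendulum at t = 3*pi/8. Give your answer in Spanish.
Usando x(t) = 6·sin(4·t) + 3 y sustituyendo t = 3*pi/8, encontramos x = -3.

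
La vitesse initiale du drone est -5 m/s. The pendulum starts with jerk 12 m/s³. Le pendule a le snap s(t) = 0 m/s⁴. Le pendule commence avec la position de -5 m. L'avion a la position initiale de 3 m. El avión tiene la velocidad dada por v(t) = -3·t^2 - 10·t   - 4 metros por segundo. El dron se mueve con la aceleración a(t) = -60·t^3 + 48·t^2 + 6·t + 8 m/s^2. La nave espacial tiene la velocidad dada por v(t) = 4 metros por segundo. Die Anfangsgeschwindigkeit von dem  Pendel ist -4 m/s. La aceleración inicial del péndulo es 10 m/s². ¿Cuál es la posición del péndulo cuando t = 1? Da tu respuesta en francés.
Nous devons intégrer notre équation du snap s(t) = 0 4 fois. La primitive du snap est le jerk. En utilisant j(0) = 12, nous obtenons j(t) = 12. En intégrant le jerk et en utilisant la condition initiale a(0) = 10, nous obtenons a(t) = 12·t + 10. La primitive de l'accélération est la vitesse. En utilisant v(0) = -4, nous obtenons v(t) = 6·t^2 + 10·t - 4. En intégrant la vitesse et en utilisant la condition initiale x(0) = -5, nous obtenons x(t) = 2·t^3 + 5·t^2 - 4·t - 5. Nous avons la position x(t) = 2·t^3 + 5·t^2 - 4·t - 5. En substituant t = 1: x(1) = -2.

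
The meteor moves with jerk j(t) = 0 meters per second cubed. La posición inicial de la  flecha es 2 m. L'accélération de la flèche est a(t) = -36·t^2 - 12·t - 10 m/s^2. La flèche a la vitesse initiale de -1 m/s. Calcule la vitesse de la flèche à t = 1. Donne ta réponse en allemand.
Wir müssen unsere Gleichung für die Beschleunigung a(t) = -36·t^2 - 12·t - 10 1-mal integrieren. Die Stammfunktion von der Beschleunigung ist die Geschwindigkeit. Mit v(0) = -1 erhalten wir v(t) = -12·t^3 - 6·t^2 - 10·t - 1. Aus der Gleichung für die Geschwindigkeit v(t) = -12·t^3 - 6·t^2 - 10·t - 1, setzen wir t = 1 ein und erhalten v = -29.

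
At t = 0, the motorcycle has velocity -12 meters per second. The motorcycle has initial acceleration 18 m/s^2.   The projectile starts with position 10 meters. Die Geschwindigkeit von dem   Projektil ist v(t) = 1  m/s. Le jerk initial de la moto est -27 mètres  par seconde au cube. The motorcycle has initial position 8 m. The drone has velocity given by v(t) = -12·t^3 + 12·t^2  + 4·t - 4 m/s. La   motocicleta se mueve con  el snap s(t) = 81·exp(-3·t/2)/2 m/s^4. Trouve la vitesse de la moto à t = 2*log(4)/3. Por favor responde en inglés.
Starting from snap s(t) = 81·exp(-3·t/2)/2, we take 3 antiderivatives. The antiderivative of snap, with j(0) = -27, gives jerk: j(t) = -27·exp(-3·t/2). The integral of jerk is acceleration. Using a(0) = 18, we get a(t) = 18·exp(-3·t/2). The antiderivative of acceleration is velocity. Using v(0) = -12, we get v(t) = -12·exp(-3·t/2). Using v(t) = -12·exp(-3·t/2) and substituting t = 2*log(4)/3, we find v = -3.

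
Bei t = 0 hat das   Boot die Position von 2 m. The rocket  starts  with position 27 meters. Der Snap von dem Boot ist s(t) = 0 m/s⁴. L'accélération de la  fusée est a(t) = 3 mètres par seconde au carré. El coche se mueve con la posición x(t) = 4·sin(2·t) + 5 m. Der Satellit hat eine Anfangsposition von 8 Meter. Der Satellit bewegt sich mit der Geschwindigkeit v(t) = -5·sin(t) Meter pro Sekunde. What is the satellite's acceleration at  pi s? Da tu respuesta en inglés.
Starting from velocity v(t) = -5·sin(t), we take 1 derivative. Differentiating velocity, we get acceleration: a(t) = -5·cos(t). We have acceleration a(t) = -5·cos(t). Substituting t = pi: a(pi) = 5.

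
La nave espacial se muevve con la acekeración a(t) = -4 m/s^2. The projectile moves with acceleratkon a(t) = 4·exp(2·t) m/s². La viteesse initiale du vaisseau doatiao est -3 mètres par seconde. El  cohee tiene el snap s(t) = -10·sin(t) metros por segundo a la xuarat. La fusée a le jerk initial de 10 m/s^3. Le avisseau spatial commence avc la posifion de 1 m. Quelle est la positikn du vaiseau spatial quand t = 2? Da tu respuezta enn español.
Para resolver esto, necesitamos tomar 2 integrales de nuestra ecuación de la aceleración a(t) = -4. La integral de la aceleración es la velocidad. Usando v(0) = -3, obtenemos v(t) = -4·t - 3. La antiderivada de la velocidad, con x(0) = 1, da la posición: x(t) = -2·t^2 - 3·t + 1. Tenemos la posición x(t) = -2·t^2 - 3·t + 1. Sustituyendo t = 2: x(2) = -13.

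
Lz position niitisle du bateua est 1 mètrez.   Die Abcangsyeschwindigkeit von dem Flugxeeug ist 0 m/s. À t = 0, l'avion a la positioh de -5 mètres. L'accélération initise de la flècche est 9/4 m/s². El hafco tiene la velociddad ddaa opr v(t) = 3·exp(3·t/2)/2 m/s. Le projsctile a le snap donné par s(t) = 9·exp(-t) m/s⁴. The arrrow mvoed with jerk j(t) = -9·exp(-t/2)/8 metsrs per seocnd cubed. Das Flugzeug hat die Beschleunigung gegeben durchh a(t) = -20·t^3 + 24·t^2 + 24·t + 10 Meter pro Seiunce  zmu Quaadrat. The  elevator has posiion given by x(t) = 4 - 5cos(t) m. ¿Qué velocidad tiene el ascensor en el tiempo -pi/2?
Partiendo de la posición x(t) = 4 - 5·cos(t), tomamos 1 derivada. Derivando la posición, obtenemos la velocidad: v(t) = 5·sin(t). Tenemos la velocidad v(t) = 5·sin(t). Sustituyendo t = -pi/2: v(-pi/2) = -5.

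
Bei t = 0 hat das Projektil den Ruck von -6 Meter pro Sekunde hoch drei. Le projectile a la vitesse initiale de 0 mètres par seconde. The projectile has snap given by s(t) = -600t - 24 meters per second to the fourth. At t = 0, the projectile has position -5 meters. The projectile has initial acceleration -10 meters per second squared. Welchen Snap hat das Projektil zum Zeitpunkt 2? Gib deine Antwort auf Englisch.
From the given snap equation s(t) = -600·t - 24, we substitute t = 2 to get s = -1224.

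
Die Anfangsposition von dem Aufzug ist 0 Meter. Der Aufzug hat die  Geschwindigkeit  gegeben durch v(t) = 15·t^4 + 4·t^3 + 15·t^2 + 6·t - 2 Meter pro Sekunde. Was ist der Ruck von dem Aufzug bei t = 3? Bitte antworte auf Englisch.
We must differentiate our velocity equation v(t) = 15·t^4 + 4·t^3 + 15·t^2 + 6·t - 2 2 times. Taking d/dt of v(t), we find a(t) = 60·t^3 + 12·t^2 + 30·t + 6. Differentiating acceleration, we get jerk: j(t) = 180·t^2 + 24·t + 30. We have jerk j(t) = 180·t^2 + 24·t + 30. Substituting t = 3: j(3) = 1722.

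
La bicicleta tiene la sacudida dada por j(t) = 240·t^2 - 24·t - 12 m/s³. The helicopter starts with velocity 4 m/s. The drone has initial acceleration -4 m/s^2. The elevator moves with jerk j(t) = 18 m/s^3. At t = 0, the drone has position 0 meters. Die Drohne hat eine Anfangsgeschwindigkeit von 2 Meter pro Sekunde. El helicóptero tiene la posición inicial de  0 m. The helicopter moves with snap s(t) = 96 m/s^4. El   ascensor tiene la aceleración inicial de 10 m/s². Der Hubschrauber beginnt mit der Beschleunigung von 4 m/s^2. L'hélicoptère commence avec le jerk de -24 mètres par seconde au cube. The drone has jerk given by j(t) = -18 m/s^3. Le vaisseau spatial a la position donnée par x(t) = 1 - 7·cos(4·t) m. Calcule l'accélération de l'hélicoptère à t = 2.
Nous devons trouver l'intégrale de notre équation du snap s(t) = 96 2 fois. L'intégrale du snap, avec j(0) = -24, donne le jerk: j(t) = 96·t - 24. En prenant ∫j(t)dt et en appliquant a(0) = 4, nous trouvons a(t) = 48·t^2 - 24·t + 4. En utilisant a(t) = 48·t^2 - 24·t + 4 et en substituant t = 2, nous trouvons a = 148.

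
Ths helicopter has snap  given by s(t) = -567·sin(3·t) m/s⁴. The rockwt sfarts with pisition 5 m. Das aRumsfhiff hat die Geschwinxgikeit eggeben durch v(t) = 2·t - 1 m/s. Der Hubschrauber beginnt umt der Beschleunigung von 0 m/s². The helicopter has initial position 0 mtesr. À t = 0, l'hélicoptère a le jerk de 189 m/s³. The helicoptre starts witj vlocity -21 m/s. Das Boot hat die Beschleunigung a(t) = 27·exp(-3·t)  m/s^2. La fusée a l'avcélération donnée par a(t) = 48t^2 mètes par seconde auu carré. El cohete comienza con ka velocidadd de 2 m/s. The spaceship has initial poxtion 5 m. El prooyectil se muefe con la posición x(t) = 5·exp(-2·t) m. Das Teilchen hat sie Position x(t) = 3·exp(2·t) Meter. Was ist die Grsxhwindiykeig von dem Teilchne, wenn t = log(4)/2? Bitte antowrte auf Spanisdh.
Debemos derivar nuestra ecuación de la posición x(t) = 3·exp(2·t) 1 vez. Derivando la posición, obtenemos la velocidad: v(t) = 6·exp(2·t). Tenemos la velocidad v(t) = 6·exp(2·t). Sustituyendo t = log(4)/2: v(log(4)/2) = 24.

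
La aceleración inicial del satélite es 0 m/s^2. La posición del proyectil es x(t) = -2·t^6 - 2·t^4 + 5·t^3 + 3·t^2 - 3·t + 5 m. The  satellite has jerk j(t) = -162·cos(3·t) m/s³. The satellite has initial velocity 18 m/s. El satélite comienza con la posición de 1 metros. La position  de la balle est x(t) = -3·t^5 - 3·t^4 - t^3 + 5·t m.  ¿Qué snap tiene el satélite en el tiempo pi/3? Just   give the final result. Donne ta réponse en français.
À t = pi/3, s = 0.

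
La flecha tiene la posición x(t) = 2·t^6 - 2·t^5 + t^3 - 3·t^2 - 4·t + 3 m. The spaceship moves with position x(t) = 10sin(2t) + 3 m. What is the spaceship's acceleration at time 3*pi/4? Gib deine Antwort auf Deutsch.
Wir müssen unsere Gleichung für die Position x(t) = 10·sin(2·t) + 3 2-mal ableiten. Durch Ableiten von der Position erhalten wir die Geschwindigkeit: v(t) = 20·cos(2·t). Mit d/dt von v(t) finden wir a(t) = -40·sin(2·t). Wir haben die Beschleunigung a(t) = -40·sin(2·t). Durch Einsetzen von t = 3*pi/4: a(3*pi/4) = 40.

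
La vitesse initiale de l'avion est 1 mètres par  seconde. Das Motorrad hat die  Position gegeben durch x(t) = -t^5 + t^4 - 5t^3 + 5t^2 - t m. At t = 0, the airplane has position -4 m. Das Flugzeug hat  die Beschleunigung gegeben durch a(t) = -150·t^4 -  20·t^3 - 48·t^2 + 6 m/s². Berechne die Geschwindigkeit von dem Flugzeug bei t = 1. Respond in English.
To find the answer, we compute 1 integral of a(t) = -150·t^4 - 20·t^3 - 48·t^2 + 6. The antiderivative of acceleration, with v(0) = 1, gives velocity: v(t) = -30·t^5 - 5·t^4 - 16·t^3 + 6·t + 1. We have velocity v(t) = -30·t^5 - 5·t^4 - 16·t^3 + 6·t + 1. Substituting t = 1: v(1) = -44.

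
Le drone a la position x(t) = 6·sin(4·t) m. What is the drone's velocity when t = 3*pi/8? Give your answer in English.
Starting from position x(t) = 6·sin(4·t), we take 1 derivative. Taking d/dt of x(t), we find v(t) = 24·cos(4·t). From the given velocity equation v(t) = 24·cos(4·t), we substitute t = 3*pi/8 to get v = 0.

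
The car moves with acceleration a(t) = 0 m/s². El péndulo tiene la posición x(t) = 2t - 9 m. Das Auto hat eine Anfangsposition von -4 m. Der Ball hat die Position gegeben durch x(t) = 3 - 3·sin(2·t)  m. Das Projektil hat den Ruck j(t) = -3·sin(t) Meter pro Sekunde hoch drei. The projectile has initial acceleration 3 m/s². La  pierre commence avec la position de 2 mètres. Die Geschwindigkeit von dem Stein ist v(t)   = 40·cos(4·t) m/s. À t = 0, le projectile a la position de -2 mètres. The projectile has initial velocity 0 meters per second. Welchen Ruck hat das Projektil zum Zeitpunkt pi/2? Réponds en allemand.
Wir haben den Ruck j(t) = -3·sin(t). Durch Einsetzen von t = pi/2: j(pi/2) = -3.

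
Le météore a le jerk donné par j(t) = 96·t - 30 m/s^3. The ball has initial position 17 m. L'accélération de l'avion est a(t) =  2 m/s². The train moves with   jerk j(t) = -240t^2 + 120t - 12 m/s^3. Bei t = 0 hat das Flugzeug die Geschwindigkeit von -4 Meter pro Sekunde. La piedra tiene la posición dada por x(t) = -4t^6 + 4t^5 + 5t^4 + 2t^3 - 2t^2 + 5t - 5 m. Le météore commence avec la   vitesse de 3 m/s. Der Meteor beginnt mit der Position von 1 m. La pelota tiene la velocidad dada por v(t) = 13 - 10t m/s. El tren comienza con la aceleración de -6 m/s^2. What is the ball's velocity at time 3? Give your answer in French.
De l'équation de la vitesse v(t) = 13 - 10·t, nous substituons t = 3 pour obtenir v = -17.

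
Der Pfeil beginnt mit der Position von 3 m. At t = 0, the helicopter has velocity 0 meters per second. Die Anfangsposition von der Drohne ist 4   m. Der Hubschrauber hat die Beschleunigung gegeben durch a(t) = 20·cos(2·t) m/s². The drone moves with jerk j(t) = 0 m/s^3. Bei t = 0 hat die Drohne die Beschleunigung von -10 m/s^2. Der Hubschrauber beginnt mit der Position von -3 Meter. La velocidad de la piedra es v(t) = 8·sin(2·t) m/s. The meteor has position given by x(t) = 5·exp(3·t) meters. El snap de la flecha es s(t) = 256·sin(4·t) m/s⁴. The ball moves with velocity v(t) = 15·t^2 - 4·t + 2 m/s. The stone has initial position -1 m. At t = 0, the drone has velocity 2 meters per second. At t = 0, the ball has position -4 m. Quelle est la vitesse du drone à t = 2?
Nous devons trouver l'intégrale de notre équation du jerk j(t) = 0 2 fois. En intégrant le jerk et en utilisant la condition initiale a(0) = -10, nous obtenons a(t) = -10. En intégrant l'accélération et en utilisant la condition initiale v(0) = 2, nous obtenons v(t) = 2 - 10·t. Nous avons la vitesse v(t) = 2 - 10·t. En substituant t = 2: v(2) = -18.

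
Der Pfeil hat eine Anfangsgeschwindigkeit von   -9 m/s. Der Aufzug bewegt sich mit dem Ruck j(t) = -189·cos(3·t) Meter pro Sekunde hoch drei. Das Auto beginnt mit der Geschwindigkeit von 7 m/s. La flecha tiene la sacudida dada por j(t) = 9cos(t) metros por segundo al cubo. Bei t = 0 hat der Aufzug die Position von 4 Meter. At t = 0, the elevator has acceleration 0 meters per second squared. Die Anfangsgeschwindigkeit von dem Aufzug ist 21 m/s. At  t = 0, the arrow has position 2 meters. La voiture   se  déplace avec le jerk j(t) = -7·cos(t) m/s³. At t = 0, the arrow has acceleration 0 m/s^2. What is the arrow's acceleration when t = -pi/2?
To find the answer, we compute 1 integral of j(t) = 9·cos(t). Finding the integral of j(t) and using a(0) = 0: a(t) = 9·sin(t). Using a(t) = 9·sin(t) and substituting t = -pi/2, we find a = -9.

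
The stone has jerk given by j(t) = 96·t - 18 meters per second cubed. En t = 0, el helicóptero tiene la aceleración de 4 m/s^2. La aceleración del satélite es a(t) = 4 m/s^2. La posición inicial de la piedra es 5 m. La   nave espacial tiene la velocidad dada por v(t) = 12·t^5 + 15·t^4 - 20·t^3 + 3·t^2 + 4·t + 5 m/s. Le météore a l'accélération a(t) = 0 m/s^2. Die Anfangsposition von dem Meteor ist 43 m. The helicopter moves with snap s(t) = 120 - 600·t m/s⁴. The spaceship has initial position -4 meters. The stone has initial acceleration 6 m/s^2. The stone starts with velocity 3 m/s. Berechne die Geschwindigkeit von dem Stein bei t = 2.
Wir müssen unsere Gleichung für den Ruck j(t) = 96·t - 18 2-mal integrieren. Das Integral von dem Ruck, mit a(0) = 6, ergibt die Beschleunigung: a(t) = 48·t^2 - 18·t + 6. Durch Integration von der Beschleunigung und Verwendung der Anfangsbedingung v(0) = 3, erhalten wir v(t) = 16·t^3 - 9·t^2 + 6·t + 3. Mit v(t) = 16·t^3 - 9·t^2 + 6·t + 3 und Einsetzen von t = 2, finden wir v = 107.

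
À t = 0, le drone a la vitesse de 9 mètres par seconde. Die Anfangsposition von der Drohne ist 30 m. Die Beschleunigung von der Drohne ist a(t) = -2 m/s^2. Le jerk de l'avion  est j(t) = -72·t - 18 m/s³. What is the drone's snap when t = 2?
We must differentiate our acceleration equation a(t) = -2 2 times. Taking d/dt of a(t), we find j(t) = 0. Differentiating jerk, we get snap: s(t) = 0. From the given snap equation s(t) = 0, we substitute t = 2 to get s = 0.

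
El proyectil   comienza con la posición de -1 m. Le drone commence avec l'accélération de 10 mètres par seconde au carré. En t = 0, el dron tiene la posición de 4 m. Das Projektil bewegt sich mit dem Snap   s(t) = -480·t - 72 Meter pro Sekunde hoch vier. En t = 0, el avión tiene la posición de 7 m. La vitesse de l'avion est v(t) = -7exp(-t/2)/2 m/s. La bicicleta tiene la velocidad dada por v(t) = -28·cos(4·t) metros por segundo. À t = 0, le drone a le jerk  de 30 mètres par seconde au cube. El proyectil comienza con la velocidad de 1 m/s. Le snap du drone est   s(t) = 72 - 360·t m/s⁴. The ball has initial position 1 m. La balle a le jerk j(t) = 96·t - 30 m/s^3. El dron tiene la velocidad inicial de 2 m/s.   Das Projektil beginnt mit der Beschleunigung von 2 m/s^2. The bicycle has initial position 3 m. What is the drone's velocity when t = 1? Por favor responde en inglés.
To find the answer, we compute 3 antiderivatives of s(t) = 72 - 360·t. Finding the antiderivative of s(t) and using j(0) = 30: j(t) = -180·t^2 + 72·t + 30. The antiderivative of jerk, with a(0) = 10, gives acceleration: a(t) = -60·t^3 + 36·t^2 + 30·t + 10. Taking ∫a(t)dt and applying v(0) = 2, we find v(t) = -15·t^4 + 12·t^3 + 15·t^2 + 10·t + 2. We have velocity v(t) = -15·t^4 + 12·t^3 + 15·t^2 + 10·t + 2. Substituting t = 1: v(1) = 24.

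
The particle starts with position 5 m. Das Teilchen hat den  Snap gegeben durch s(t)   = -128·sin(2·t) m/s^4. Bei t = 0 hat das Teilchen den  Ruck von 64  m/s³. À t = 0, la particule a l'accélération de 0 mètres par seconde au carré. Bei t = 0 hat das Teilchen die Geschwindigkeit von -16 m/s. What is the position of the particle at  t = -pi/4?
We need to integrate our snap equation s(t) = -128·sin(2·t) 4 times. Taking ∫s(t)dt and applying j(0) = 64, we find j(t) = 64·cos(2·t). The antiderivative of jerk is acceleration. Using a(0) = 0, we get a(t) = 32·sin(2·t). The integral of acceleration, with v(0) = -16, gives velocity: v(t) = -16·cos(2·t). Finding the antiderivative of v(t) and using x(0) = 5: x(t) = 5 - 8·sin(2·t). We have position x(t) = 5 - 8·sin(2·t). Substituting t = -pi/4: x(-pi/4) = 13.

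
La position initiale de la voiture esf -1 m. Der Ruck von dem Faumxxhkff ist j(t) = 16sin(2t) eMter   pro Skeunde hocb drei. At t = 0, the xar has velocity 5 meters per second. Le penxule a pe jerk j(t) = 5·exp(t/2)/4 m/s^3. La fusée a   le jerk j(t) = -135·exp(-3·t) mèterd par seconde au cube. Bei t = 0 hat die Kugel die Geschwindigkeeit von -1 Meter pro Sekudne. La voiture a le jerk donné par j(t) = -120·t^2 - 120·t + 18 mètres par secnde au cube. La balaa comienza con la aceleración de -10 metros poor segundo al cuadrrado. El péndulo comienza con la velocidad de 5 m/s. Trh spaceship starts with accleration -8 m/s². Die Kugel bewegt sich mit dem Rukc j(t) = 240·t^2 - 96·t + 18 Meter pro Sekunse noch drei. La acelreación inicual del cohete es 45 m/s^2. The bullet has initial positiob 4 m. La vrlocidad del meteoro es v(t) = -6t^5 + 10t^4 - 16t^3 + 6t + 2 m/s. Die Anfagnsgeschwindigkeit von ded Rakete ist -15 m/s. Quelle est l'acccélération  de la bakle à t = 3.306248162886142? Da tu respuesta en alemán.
Um dies zu lösen, müssen wir 1 Stammfunktion unserer Gleichung für den Ruck j(t) = 240·t^2 - 96·t + 18 finden. Das Integral von dem Ruck, mit a(0) = -10, ergibt die Beschleunigung: a(t) = 80·t^3 - 48·t^2 + 18·t - 10. Aus der Gleichung für die Beschleunigung a(t) = 80·t^3 - 48·t^2 + 18·t - 10, setzen wir t = 3.306248162886142 ein und erhalten a = 2416.13231238023.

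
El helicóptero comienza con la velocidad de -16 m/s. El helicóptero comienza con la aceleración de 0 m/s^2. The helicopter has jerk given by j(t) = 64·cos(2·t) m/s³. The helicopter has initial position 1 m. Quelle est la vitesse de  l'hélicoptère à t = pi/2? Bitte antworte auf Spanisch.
Necesitamos integrar nuestra ecuación de la sacudida j(t) = 64·cos(2·t) 2 veces. La antiderivada de la sacudida, con a(0) = 0, da la aceleración: a(t) = 32·sin(2·t). Tomando ∫a(t)dt y aplicando v(0) = -16, encontramos v(t) = -16·cos(2·t). Tenemos la velocidad v(t) = -16·cos(2·t). Sustituyendo t = pi/2: v(pi/2) = 16.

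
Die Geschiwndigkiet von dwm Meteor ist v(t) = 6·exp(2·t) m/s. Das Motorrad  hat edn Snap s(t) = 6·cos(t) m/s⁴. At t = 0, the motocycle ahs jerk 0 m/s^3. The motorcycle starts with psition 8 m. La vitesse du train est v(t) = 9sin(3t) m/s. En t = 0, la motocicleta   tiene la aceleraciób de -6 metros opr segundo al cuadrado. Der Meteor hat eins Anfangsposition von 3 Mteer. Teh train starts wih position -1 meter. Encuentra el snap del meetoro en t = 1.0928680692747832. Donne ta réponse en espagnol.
Para resolver esto, necesitamos tomar 3 derivadas de nuestra ecuación de la velocidad v(t) = 6·exp(2·t). Tomando d/dt de v(t), encontramos a(t) = 12·exp(2·t). La derivada de la aceleración da la sacudida: j(t) = 24·exp(2·t). La derivada de la sacudida da el snap: s(t) = 48·exp(2·t). De la ecuación del snap s(t) = 48·exp(2·t), sustituimos t = 1.0928680692747832 para obtener s = 427.065394176693.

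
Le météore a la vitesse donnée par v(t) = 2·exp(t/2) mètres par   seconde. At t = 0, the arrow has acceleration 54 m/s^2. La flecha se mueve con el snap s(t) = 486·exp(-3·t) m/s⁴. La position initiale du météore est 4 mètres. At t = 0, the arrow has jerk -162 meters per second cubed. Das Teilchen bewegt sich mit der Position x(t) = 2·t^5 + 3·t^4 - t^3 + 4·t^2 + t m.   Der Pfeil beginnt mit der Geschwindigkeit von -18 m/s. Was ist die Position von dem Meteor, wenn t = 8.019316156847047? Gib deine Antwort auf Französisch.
Nous devons trouver la primitive de notre équation de la vitesse v(t) = 2·exp(t/2) 1 fois. En intégrant la vitesse et en utilisant la condition initiale x(0) = 4, nous obtenons x(t) = 4·exp(t/2). Nous avons la position x(t) = 4·exp(t/2). En substituant t = 8.019316156847047: x(8.019316156847047) = 220.512071527184.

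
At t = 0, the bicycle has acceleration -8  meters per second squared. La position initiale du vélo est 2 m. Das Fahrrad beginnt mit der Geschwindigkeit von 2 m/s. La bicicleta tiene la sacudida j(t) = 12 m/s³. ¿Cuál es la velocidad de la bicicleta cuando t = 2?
Para resolver esto, necesitamos tomar 2 antiderivadas de nuestra ecuación de la sacudida j(t) = 12. Tomando ∫j(t)dt y aplicando a(0) = -8, encontramos a(t) = 12·t - 8. Integrando la aceleración y usando la condición inicial v(0) = 2, obtenemos v(t) = 6·t^2 - 8·t + 2. Usando v(t) = 6·t^2 - 8·t + 2 y sustituyendo t = 2, encontramos v = 10.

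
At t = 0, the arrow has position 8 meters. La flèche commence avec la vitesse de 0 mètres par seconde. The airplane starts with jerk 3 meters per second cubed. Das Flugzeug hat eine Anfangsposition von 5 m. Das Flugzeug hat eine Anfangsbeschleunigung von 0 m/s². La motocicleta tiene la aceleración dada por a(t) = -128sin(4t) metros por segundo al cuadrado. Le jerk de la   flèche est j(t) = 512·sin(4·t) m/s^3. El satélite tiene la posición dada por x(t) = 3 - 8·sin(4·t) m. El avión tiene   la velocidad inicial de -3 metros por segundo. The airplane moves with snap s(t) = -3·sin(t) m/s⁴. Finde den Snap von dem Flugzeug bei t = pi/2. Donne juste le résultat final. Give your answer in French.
À t = pi/2, s = -3.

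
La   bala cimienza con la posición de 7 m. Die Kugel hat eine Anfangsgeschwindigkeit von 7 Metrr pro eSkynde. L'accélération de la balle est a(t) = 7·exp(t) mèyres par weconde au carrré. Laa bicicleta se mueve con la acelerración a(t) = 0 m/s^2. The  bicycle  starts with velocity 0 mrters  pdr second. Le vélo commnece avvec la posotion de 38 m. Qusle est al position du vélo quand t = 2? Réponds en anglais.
To solve this, we need to take 2 integrals of our acceleration equation a(t) = 0. The integral of acceleration is velocity. Using v(0) = 0, we get v(t) = 0. The integral of velocity, with x(0) = 38, gives position: x(t) = 38. We have position x(t) = 38. Substituting t = 2: x(2) = 38.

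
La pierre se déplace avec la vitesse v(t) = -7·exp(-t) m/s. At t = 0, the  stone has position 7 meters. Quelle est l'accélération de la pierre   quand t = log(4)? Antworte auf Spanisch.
Para resolver esto, necesitamos tomar 1 derivada de nuestra ecuación de la velocidad v(t) = -7·exp(-t). Tomando d/dt de v(t), encontramos a(t) = 7·exp(-t). Tenemos la aceleración a(t) = 7·exp(-t). Sustituyendo t = log(4): a(log(4)) = 7/4.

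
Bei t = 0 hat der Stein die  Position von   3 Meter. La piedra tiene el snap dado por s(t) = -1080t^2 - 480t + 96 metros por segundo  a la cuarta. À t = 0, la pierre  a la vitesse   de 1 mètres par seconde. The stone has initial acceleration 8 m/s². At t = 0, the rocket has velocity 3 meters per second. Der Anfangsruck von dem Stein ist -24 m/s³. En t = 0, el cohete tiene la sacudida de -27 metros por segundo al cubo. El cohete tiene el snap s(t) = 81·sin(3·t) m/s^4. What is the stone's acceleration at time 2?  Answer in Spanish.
Debemos encontrar la integral de nuestra ecuación del snap s(t) = -1080·t^2 - 480·t + 96 2 veces. La integral del snap, con j(0) = -24, da la sacudida: j(t) = -360·t^3 - 240·t^2 + 96·t - 24. Integrando la sacudida y usando la condición inicial a(0) = 8, obtenemos a(t) = -90·t^4 - 80·t^3 + 48·t^2 - 24·t + 8. Tenemos la aceleración a(t) = -90·t^4 - 80·t^3 + 48·t^2 - 24·t + 8. Sustituyendo t = 2: a(2) = -1928.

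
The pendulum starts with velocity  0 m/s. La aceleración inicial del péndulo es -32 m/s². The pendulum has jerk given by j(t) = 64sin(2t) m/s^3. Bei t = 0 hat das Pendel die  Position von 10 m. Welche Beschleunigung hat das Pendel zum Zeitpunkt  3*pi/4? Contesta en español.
Para resolver esto, necesitamos tomar 1 integral de nuestra ecuación de la sacudida j(t) = 64·sin(2·t). Tomando ∫j(t)dt y aplicando a(0) = -32, encontramos a(t) = -32·cos(2·t). De la ecuación de la aceleración a(t) = -32·cos(2·t), sustituimos t = 3*pi/4 para obtener a = 0.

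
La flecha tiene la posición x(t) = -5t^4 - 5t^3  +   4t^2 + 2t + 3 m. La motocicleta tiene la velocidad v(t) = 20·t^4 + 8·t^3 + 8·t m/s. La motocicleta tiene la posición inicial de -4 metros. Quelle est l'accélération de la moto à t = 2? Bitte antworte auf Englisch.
To solve this, we need to take 1 derivative of our velocity equation v(t) = 20·t^4 + 8·t^3 + 8·t. Taking d/dt of v(t), we find a(t) = 80·t^3 + 24·t^2 + 8. Using a(t) = 80·t^3 + 24·t^2 + 8 and substituting t = 2, we find a = 744.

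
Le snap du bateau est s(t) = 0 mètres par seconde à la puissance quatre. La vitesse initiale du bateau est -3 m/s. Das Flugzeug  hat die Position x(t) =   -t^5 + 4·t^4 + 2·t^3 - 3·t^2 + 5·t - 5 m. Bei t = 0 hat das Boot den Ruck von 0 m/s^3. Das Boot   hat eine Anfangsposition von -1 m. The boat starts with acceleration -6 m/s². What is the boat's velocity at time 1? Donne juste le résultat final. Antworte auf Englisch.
The answer is -9.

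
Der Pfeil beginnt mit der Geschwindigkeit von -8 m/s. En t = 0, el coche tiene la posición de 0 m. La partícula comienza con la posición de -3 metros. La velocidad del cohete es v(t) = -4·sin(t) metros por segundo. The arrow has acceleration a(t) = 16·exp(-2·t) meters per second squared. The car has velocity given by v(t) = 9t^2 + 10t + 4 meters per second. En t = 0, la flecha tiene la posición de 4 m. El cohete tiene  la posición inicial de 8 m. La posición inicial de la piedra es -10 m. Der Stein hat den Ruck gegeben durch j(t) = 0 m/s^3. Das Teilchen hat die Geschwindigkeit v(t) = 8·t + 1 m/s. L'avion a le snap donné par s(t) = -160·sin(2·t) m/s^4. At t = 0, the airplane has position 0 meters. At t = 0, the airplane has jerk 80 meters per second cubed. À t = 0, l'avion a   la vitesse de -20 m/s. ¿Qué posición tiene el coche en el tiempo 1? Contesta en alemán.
Wir müssen unsere Gleichung für die Geschwindigkeit v(t) = 9·t^2 + 10·t + 4 1-mal integrieren. Mit ∫v(t)dt und Anwendung von x(0) = 0, finden wir x(t) = 3·t^3 + 5·t^2 + 4·t. Mit x(t) = 3·t^3 + 5·t^2 + 4·t und Einsetzen von t = 1, finden wir x = 12.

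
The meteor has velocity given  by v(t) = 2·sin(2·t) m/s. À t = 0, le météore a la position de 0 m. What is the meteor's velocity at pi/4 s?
From the given velocity equation v(t) = 2·sin(2·t), we substitute t = pi/4 to get v = 2.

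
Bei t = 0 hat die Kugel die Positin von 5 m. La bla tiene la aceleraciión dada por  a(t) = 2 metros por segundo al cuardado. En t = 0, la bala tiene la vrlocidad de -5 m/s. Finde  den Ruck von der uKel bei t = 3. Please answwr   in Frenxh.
Pour résoudre ceci, nous devons prendre 1 dérivée de notre équation de l'accélération a(t) = 2. La dérivée de l'accélération donne le jerk: j(t) = 0. En utilisant j(t) = 0 et en substituant t = 3, nous trouvons j = 0.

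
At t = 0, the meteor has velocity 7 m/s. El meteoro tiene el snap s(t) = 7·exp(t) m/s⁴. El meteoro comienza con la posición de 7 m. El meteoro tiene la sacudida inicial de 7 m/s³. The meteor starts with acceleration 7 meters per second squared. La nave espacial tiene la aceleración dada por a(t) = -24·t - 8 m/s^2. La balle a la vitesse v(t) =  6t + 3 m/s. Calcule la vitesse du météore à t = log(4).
Pour résoudre ceci, nous devons prendre 3 intégrales de notre équation du snap s(t) = 7·exp(t). En intégrant le snap et en utilisant la condition initiale j(0) = 7, nous obtenons j(t) = 7·exp(t). L'intégrale du jerk est l'accélération. En utilisant a(0) = 7, nous obtenons a(t) = 7·exp(t). La primitive de l'accélération est la vitesse. En utilisant v(0) = 7, nous obtenons v(t) = 7·exp(t). Nous avons la vitesse v(t) = 7·exp(t). En substituant t = log(4): v(log(4)) = 28.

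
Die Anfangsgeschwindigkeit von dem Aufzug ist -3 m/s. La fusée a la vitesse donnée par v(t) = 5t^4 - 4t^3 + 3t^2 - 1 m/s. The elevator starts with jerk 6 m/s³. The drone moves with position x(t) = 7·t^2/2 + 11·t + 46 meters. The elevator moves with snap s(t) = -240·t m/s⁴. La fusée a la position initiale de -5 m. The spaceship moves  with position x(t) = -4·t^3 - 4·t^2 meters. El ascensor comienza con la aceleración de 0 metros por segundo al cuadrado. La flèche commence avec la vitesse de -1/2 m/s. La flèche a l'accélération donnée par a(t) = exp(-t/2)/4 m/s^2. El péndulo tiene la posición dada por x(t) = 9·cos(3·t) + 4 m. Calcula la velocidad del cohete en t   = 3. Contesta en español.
De la ecuación de la velocidad v(t) = 5·t^4 - 4·t^3 + 3·t^2 - 1, sustituimos t = 3 para obtener v = 323.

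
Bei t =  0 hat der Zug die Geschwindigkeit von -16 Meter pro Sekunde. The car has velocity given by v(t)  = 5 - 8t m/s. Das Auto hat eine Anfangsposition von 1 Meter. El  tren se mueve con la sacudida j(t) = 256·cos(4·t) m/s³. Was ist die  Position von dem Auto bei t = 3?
Wir müssen unsere Gleichung für die Geschwindigkeit v(t) = 5 - 8·t 1-mal integrieren. Die Stammfunktion von der Geschwindigkeit, mit x(0) = 1, ergibt die Position: x(t) = -4·t^2 + 5·t + 1. Aus der Gleichung für die Position x(t) = -4·t^2 + 5·t + 1, setzen wir t = 3 ein und erhalten x = -20.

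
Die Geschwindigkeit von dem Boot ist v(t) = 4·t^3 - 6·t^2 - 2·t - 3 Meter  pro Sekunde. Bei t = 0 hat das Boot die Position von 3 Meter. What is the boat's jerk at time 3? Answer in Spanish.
Para resolver esto, necesitamos tomar 2 derivadas de nuestra ecuación de la velocidad v(t) = 4·t^3 - 6·t^2 - 2·t - 3. Derivando la velocidad, obtenemos la aceleración: a(t) = 12·t^2 - 12·t - 2. La derivada de la aceleración da la sacudida: j(t) = 24·t - 12. Tenemos la sacudida j(t) = 24·t - 12. Sustituyendo t = 3: j(3) = 60.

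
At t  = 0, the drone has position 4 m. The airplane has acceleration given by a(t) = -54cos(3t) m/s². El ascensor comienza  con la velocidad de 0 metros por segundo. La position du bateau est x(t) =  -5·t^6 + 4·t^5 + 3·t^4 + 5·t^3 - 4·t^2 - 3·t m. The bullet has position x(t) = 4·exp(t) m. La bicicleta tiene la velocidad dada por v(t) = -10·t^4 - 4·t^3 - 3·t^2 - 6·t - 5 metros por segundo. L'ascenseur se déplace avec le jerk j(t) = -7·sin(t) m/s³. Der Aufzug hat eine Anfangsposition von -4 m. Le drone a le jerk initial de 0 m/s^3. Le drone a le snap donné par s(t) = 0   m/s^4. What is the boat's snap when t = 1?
To solve this, we need to take 4 derivatives of our position equation x(t) = -5·t^6 + 4·t^5 + 3·t^4 + 5·t^3 - 4·t^2 - 3·t. Differentiating position, we get velocity: v(t) = -30·t^5 + 20·t^4 + 12·t^3 + 15·t^2 - 8·t - 3. Taking d/dt of v(t), we find a(t) = -150·t^4 + 80·t^3 + 36·t^2 + 30·t - 8. Taking d/dt of a(t), we find j(t) = -600·t^3 + 240·t^2 + 72·t + 30. Taking d/dt of j(t), we find s(t) = -1800·t^2 + 480·t + 72. We have snap s(t) = -1800·t^2 + 480·t + 72. Substituting t = 1: s(1) = -1248.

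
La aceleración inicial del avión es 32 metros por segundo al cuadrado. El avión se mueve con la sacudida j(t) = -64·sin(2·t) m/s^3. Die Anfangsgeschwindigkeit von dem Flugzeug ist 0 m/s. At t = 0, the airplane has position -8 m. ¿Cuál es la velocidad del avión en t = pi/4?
Debemos encontrar la integral de nuestra ecuación de la sacudida j(t) = -64·sin(2·t) 2 veces. Tomando ∫j(t)dt y aplicando a(0) = 32, encontramos a(t) = 32·cos(2·t). La antiderivada de la aceleración es la velocidad. Usando v(0) = 0, obtenemos v(t) = 16·sin(2·t). Tenemos la velocidad v(t) = 16·sin(2·t). Sustituyendo t = pi/4: v(pi/4) = 16.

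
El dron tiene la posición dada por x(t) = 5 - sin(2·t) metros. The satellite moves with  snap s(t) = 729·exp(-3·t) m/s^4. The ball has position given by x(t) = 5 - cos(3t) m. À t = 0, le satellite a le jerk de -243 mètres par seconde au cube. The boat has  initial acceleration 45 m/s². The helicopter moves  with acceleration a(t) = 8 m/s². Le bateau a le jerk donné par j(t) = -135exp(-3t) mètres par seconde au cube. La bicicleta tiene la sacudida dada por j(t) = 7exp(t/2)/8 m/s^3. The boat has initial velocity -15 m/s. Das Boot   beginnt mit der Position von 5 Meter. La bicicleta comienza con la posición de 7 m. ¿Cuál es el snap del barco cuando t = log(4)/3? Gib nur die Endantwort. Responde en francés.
À t = log(4)/3, s = 405/4.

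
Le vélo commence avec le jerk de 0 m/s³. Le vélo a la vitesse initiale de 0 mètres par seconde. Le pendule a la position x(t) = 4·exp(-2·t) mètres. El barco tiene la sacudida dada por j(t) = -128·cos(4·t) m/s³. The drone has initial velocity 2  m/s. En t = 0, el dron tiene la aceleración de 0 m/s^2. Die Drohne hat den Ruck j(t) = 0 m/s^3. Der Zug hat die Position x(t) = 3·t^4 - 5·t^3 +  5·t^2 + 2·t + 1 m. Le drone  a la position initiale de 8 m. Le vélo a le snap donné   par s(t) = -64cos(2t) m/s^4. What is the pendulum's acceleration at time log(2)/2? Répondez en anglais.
Starting from position x(t) = 4·exp(-2·t), we take 2 derivatives. The derivative of position gives velocity: v(t) = -8·exp(-2·t). Taking d/dt of v(t), we find a(t) = 16·exp(-2·t). We have acceleration a(t) = 16·exp(-2·t). Substituting t = log(2)/2: a(log(2)/2) = 8.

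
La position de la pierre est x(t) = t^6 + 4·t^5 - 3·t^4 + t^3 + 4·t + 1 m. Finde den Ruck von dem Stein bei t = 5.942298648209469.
Um dies zu lösen, müssen wir 3 Ableitungen unserer Gleichung für die Position x(t) = t^6 + 4·t^5 - 3·t^4 + t^3 + 4·t + 1 nehmen. Die Ableitung von der Position ergibt die Geschwindigkeit: v(t) = 6·t^5 + 20·t^4 - 12·t^3 + 3·t^2 + 4. Die Ableitung von der Geschwindigkeit ergibt die Beschleunigung: a(t) = 30·t^4 + 80·t^3 - 36·t^2 + 6·t. Die Ableitung von der Beschleunigung ergibt den Ruck: j(t) = 120·t^3 + 240·t^2 - 72·t + 6. Aus der Gleichung für den Ruck j(t) = 120·t^3 + 240·t^2 - 72·t + 6, setzen wir t = 5.942298648209469 ein und erhalten j = 33232.1327017390.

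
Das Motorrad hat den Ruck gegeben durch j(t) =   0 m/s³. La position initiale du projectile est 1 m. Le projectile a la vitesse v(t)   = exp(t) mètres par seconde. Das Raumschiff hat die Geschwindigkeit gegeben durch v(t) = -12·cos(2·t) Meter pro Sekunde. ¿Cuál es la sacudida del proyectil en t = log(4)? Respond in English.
Starting from velocity v(t) = exp(t), we take 2 derivatives. Taking d/dt of v(t), we find a(t) = exp(t). Taking d/dt of a(t), we find j(t) = exp(t). From the given jerk equation j(t) = exp(t), we substitute t = log(4) to get j = 4.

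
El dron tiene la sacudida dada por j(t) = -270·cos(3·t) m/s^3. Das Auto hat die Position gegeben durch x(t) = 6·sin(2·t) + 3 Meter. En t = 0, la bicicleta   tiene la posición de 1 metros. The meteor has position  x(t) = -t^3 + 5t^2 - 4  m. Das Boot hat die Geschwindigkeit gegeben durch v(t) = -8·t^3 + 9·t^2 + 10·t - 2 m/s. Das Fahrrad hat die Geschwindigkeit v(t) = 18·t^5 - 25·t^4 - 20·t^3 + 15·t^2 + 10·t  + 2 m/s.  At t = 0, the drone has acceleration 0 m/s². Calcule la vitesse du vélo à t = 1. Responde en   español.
Tenemos la velocidad v(t) = 18·t^5 - 25·t^4 - 20·t^3 + 15·t^2 + 10·t + 2. Sustituyendo t = 1: v(1) = 0.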